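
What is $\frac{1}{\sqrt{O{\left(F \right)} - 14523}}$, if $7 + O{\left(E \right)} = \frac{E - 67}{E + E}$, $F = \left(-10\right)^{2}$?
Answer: $- \frac{10 i \sqrt{5811934}}{2905967} \approx - 0.008296 i$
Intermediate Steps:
$F = 100$
$O{\left(E \right)} = -7 + \frac{-67 + E}{2 E}$ ($O{\left(E \right)} = -7 + \frac{E - 67}{E + E} = -7 + \frac{-67 + E}{2 E}$)
$\frac{1}{\sqrt{O{\left(F \right)} - 14523}} = \frac{1}{\sqrt{\frac{-67 - 1300}{2 \cdot 100} - 14523}} = \frac{1}{\sqrt{\frac{1}{2} \cdot \frac{1}{100} \left(-67 - 1300\right) - 14523}} = \frac{1}{\sqrt{\frac{1}{2} \cdot \frac{1}{100} \left(-1367\right) - 14523}} = \frac{1}{\sqrt{- \frac{1367}{200} - 14523}} = \frac{1}{\sqrt{- \frac{2905967}{200}}} = \frac{1}{\frac{1}{20} i \sqrt{5811934}} = - \frac{10 i \sqrt{5811934}}{2905967}$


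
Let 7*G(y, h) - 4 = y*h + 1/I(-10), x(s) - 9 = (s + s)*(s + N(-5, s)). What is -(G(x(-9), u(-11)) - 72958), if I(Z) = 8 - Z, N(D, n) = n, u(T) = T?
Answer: 9258569/126 ≈ 73481.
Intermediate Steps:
x(s) = 9 + 4*s² (x(s) = 9 + (s + s)*(s + s) = 9 + (2*s)*(2*s) = 9 + 4*s²)
G(y, h) = 73/126 + h*y/7 (G(y, h) = 4/7 + (y*h + 1/(8 - 1*(-10)))/7 = 4/7 + (h*y + 1/(8 + 10))/7 = 4/7 + (h*y + 1/18)/7 = 4/7 + (1/18 + h*y)/7 = 4/7 + (1/126 + h*y/7) = 73/126 + h*y/7)
-(G(x(-9), u(-11)) - 72958) = -((73/126 + (⅐)*(-11)*(9 + 4*(-9)²)) - 72958) = -((73/126 + (⅐)*(-11)*(9 + 4*81)) - 72958) = -((73/126 + (⅐)*(-11)*(9 + 324)) - 72958) = -((73/126 + (⅐)*(-11)*333) - 72958) = -((73/126 - 3663/7) - 72958) = -(-65861/126 - 72958) = -1*(-9258569/126) = 9258569/126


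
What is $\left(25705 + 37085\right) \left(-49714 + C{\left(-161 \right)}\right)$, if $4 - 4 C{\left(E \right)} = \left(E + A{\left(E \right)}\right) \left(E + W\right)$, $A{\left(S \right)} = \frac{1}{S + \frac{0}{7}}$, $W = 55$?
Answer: $-3389383140$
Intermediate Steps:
$A{\left(S \right)} = \frac{1}{S}$ ($A{\left(S \right)} = \frac{1}{S + 0 \cdot \frac{1}{7}} = \frac{1}{S + 0} = \frac{1}{S}$)
$C{\left(E \right)} = 1 - \frac{\left(55 + E\right) \left(E + \frac{1}{E}\right)}{4}$ ($C{\left(E \right)} = 1 - \frac{\left(E + \frac{1}{E}\right) \left(E + 55\right)}{4} = 1 - \frac{\left(E + \frac{1}{E}\right) \left(55 + E\right)}{4} = 1 - \frac{\left(55 + E\right) \left(E + \frac{1}{E}\right)}{4}$)
$\left(25705 + 37085\right) \left(-49714 + C{\left(-161 \right)}\right) = \left(25705 + 37085\right) \left(-49714 + \frac{-55 - 161 \left(3 - \left(-161\right)^{2} - -8855\right)}{4 \left(-161\right)}\right) = 62790 \left(-49714 + \frac{1}{4} \left(- \frac{1}{161}\right) \left(-55 - 161 \left(3 - 25921 + 8855\right)\right)\right) = 62790 \left(-49714 + \frac{1}{4} \left(- \frac{1}{161}\right) \left(-55 - -2747143\right)\right) = 62790 \left(-49714 + \frac{1}{4} \left(- \frac{1}{161}\right) \left(-55 + 2747143\right)\right) = 62790 \left(-49714 + \frac{1}{4} \left(- \frac{1}{161}\right) 2747088\right) = 62790 \left(-49714 - \frac{686772}{161}\right) = 62790 \left(- \frac{8690726}{161}\right) = -3389383140$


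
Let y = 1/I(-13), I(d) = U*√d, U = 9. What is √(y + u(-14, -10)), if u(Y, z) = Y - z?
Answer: √(-6084 - 13*I*√13)/39 ≈ 0.0077041 - 2.0*I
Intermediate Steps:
I(d) = 9*√d
y = -I*√13/117 (y = 1/(9*√(-13)) = 1/(9*(I*√13)) = 1/(9*I*√13) = -I*√13/117 ≈ -0.030817*I)
√(y + u(-14, -10)) = √(-I*√13/117 + (-14 - 1*(-10))) = √(-I*√13/117 + (-14 + 10)) = √(-I*√13/117 - 4) = √(-4 - I*√13/117)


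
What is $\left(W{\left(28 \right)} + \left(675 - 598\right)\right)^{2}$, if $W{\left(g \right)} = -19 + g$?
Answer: $7396$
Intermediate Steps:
$\left(W{\left(28 \right)} + \left(675 - 598\right)\right)^{2} = \left(\left(-19 + 28\right) + \left(675 - 598\right)\right)^{2} = \left(9 + 77\right)^{2} = 86^{2} = 7396$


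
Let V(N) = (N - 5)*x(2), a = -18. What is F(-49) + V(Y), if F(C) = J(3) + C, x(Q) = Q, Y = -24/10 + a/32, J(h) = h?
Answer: -2477/40 ≈ -61.925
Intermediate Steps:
Y = -237/80 (Y = -24/10 - 18/32 = -24*1/10 - 18*1/32 = -12/5 - 9/16 = -237/80 ≈ -2.9625)
V(N) = -10 + 2*N (V(N) = (N - 5)*2 = (-5 + N)*2 = -10 + 2*N)
F(C) = 3 + C
F(-49) + V(Y) = (3 - 49) + (-10 + 2*(-237/80)) = -46 + (-10 - 237/40) = -46 - 637/40 = -2477/40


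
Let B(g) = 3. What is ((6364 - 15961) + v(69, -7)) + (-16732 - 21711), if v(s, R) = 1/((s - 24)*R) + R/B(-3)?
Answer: -15133336/315 ≈ -48042.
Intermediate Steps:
v(s, R) = R/3 + 1/(R*(-24 + s)) (v(s, R) = 1/((s - 24)*R) + R/3 = 1/((-24 + s)*R) + R*(⅓) = 1/(R*(-24 + s)) + R/3 = R/3 + 1/(R*(-24 + s)))
((6364 - 15961) + v(69, -7)) + (-16732 - 21711) = ((6364 - 15961) + (⅓)*(3 - 24*(-7)² + 69*(-7)²)/(-7*(-24 + 69))) + (-16732 - 21711) = (-9597 + (⅓)*(-⅐)*(3 - 24*49 + 69*49)/45) - 38443 = (-9597 + (⅓)*(-⅐)*(1/45)*(3 - 1176 + 3381)) - 38443 = (-9597 + (⅓)*(-⅐)*(1/45)*2208) - 38443 = (-9597 - 736/315) - 38443 = -3023791/315 - 38443 = -15133336/315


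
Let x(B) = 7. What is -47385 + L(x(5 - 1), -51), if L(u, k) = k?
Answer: -47436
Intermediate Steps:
-47385 + L(x(5 - 1), -51) = -47385 - 51 = -47436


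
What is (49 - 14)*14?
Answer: 490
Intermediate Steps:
(49 - 14)*14 = 35*14 = 490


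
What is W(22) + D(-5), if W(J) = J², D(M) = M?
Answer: 479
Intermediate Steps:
W(22) + D(-5) = 22² - 5 = 484 - 5 = 479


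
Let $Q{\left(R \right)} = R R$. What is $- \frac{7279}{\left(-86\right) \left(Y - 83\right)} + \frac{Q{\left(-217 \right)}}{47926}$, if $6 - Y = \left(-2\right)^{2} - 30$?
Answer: $- \frac{1147750}{1695189} \approx -0.67706$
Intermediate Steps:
$Y = 32$ ($Y = 6 - \left(\left(-2\right)^{2} - 30\right) = 6 - \left(4 - 30\right) = 6 - -26 = 6 + 26 = 32$)
$Q{\left(R \right)} = R^{2}$
$- \frac{7279}{\left(-86\right) \left(Y - 83\right)} + \frac{Q{\left(-217 \right)}}{47926} = - \frac{7279}{\left(-86\right) \left(32 - 83\right)} + \frac{\left(-217\right)^{2}}{47926} = - \frac{7279}{\left(-86\right) \left(-51\right)} + 47089 \cdot \frac{1}{47926} = - \frac{7279}{4386} + \frac{1519}{1546} = - \frac{1147750}{1695189}$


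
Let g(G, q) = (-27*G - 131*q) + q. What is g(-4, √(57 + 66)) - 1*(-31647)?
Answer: 31755 - 130*√123 ≈ 30313.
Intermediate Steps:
g(G, q) = -130*q - 27*G (g(G, q) = (-131*q - 27*G) + q = -130*q - 27*G)
g(-4, √(57 + 66)) - 1*(-31647) = (-130*√(57 + 66) - 27*(-4)) - 1*(-31647) = (-130*√123 + 108) + 31647 = (108 - 130*√123) + 31647 = 31755 - 130*√123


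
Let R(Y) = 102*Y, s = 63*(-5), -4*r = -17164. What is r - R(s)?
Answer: 36421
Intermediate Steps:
r = 4291 (r = -¼*(-17164) = 4291)
s = -315
r - R(s) = 4291 - 102*(-315) = 4291 - 1*(-32130) = 4291 + 32130 = 36421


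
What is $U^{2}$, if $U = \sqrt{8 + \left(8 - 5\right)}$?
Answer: $11$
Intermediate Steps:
$U = \sqrt{11}$ ($U = \sqrt{8 + \left(8 - 5\right)} = \sqrt{8 + 3} = \sqrt{11} \approx 3.3166$)
$U^{2} = \left(\sqrt{11}\right)^{2} = 11$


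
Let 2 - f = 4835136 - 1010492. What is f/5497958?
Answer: -1912321/2748979 ≈ -0.69565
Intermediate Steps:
f = -3824642 (f = 2 - (4835136 - 1010492) = 2 - 1*3824644 = 2 - 3824644 = -3824642)
f/5497958 = -3824642/5497958 = -3824642*1/5497958 = -1912321/2748979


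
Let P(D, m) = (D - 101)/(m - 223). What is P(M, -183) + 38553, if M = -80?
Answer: 15652699/406 ≈ 38553.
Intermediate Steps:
P(D, m) = (-101 + D)/(-223 + m)
P(M, -183) + 38553 = (-101 - 80)/(-223 - 183) + 38553 = -181/(-406) + 38553 = -1/406*(-181) + 38553 = 181/406 + 38553 = 15652699/406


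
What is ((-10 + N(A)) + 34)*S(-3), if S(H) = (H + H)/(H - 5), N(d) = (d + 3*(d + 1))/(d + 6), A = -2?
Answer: 273/16 ≈ 17.063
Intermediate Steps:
N(d) = (3 + 4*d)/(6 + d) (N(d) = (d + 3*(1 + d))/(6 + d) = (d + (3 + 3*d))/(6 + d) = (3 + 4*d)/(6 + d))
S(H) = 2*H/(-5 + H) (S(H) = (2*H)/(-5 + H) = 2*H/(-5 + H))
((-10 + N(A)) + 34)*S(-3) = ((-10 + (3 + 4*(-2))/(6 - 2)) + 34)*(2*(-3)/(-5 - 3)) = ((-10 + (3 - 8)/4) + 34)*(2*(-3)/(-8)) = ((-10 + (¼)*(-5)) + 34)*(2*(-3)*(-⅛)) = ((-10 - 5/4) + 34)*(¾) = (-45/4 + 34)*(¾) = (91/4)*(¾) = 273/16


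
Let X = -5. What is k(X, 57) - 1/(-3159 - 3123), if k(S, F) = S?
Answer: -31409/6282 ≈ -4.9998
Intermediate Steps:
k(X, 57) - 1/(-3159 - 3123) = -5 - 1/(-3159 - 3123) = -5 - 1/(-6282) = -5 - 1*(-1/6282) = -5 + 1/6282 = -31409/6282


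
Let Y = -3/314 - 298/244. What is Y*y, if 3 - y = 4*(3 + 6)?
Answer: 389004/9577 ≈ 40.619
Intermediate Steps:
Y = -11788/9577 (Y = -3*1/314 - 298*1/244 = -3/314 - 149/122 = -11788/9577 ≈ -1.2309)
y = -33 (y = 3 - 4*(3 + 6) = 3 - 4*9 = 3 - 1*36 = 3 - 36 = -33)
Y*y = -11788/9577*(-33) = 389004/9577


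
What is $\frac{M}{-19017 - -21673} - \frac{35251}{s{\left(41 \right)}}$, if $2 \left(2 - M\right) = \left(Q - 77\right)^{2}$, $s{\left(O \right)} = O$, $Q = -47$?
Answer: $- \frac{46970891}{54448} \approx -862.67$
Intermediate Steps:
$M = -7686$ ($M = 2 - \frac{\left(-47 - 77\right)^{2}}{2} = 2 - \frac{\left(-124\right)^{2}}{2} = 2 - 7688 = -7686$)
$\frac{M}{-19017 - -21673} - \frac{35251}{s{\left(41 \right)}} = - \frac{7686}{-19017 - -21673} - \frac{35251}{41} = - \frac{7686}{-19017 + 21673} - \frac{35251}{41} = - \frac{7686}{2656} - \frac{35251}{41} = \left(-7686\right) \frac{1}{2656} - \frac{35251}{41} = - \frac{3843}{1328} - \frac{35251}{41} = - \frac{46970891}{54448}$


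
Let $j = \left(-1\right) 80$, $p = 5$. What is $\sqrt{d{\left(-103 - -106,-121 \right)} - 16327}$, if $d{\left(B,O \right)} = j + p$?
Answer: $i \sqrt{16402} \approx 128.07 i$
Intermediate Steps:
$j = -80$
$d{\left(B,O \right)} = -75$ ($d{\left(B,O \right)} = -80 + 5 = -75$)
$\sqrt{d{\left(-103 - -106,-121 \right)} - 16327} = \sqrt{-75 - 16327} = \sqrt{-16402} = i \sqrt{16402}$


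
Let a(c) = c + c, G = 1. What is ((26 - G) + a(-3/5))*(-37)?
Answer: -4403/5 ≈ -880.60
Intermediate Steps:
a(c) = 2*c
((26 - G) + a(-3/5))*(-37) = ((26 - 1*1) + 2*(-3/5))*(-37) = ((26 - 1) + 2*(-3*⅕))*(-37) = (25 + 2*(-⅗))*(-37) = (25 - 6/5)*(-37) = (119/5)*(-37) = -4403/5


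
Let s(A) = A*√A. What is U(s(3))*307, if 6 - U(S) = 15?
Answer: -2763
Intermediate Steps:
s(A) = A^(3/2)
U(S) = -9 (U(S) = 6 - 1*15 = 6 - 15 = -9)
U(s(3))*307 = -9*307 = -2763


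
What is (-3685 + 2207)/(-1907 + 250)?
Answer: 1478/1657 ≈ 0.89197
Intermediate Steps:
(-3685 + 2207)/(-1907 + 250) = -1478/(-1657) = -1478*(-1/1657) = 1478/1657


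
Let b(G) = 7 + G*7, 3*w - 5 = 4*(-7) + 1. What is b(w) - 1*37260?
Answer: -111913/3 ≈ -37304.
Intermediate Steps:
w = -22/3 (w = 5/3 + (4*(-7) + 1)/3 = 5/3 + (-28 + 1)/3 = 5/3 + (1/3)*(-27) = 5/3 - 9 = -22/3 ≈ -7.3333)
b(G) = 7 + 7*G
b(w) - 1*37260 = (7 + 7*(-22/3)) - 1*37260 = (7 - 154/3) - 37260 = -133/3 - 37260 = -111913/3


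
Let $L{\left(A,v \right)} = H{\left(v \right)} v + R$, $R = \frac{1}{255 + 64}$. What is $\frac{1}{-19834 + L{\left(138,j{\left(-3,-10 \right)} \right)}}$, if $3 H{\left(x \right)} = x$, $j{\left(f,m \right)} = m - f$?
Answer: $- \frac{957}{18965504} \approx -5.046 \cdot 10^{-5}$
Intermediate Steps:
$R = \frac{1}{319} \approx 0.0031348$
$H{\left(x \right)} = \frac{x}{3}$
$L{\left(A,v \right)} = \frac{1}{319} + \frac{v^{2}}{3}$ ($L{\left(A,v \right)} = \frac{v}{3} v + \frac{1}{319} = \frac{v^{2}}{3} + \frac{1}{319} = \frac{1}{319} + \frac{v^{2}}{3}$)
$\frac{1}{-19834 + L{\left(138,j{\left(-3,-10 \right)} \right)}} = \frac{1}{-19834 + \left(\frac{1}{319} + \frac{\left(-10 - -3\right)^{2}}{3}\right)} = \frac{1}{-19834 + \left(\frac{1}{319} + \frac{\left(-10 + 3\right)^{2}}{3}\right)} = \frac{1}{-19834 + \left(\frac{1}{319} + \frac{\left(-7\right)^{2}}{3}\right)} = \frac{1}{-19834 + \left(\frac{1}{319} + \frac{1}{3} \cdot 49\right)} = \frac{1}{-19834 + \left(\frac{1}{319} + \frac{49}{3}\right)} = \frac{1}{-19834 + \frac{15634}{957}} = \frac{1}{- \frac{18965504}{957}} = - \frac{957}{18965504}$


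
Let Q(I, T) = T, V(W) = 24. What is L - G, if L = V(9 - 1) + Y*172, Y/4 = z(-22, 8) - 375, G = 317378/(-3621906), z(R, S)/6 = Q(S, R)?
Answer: -631645760087/1810953 ≈ -3.4879e+5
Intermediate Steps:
z(R, S) = 6*R
G = -158689/1810953 (G = 317378*(-1/3621906) = -158689/1810953 ≈ -0.087627)
Y = -2028 (Y = 4*(6*(-22) - 375) = 4*(-132 - 375) = 4*(-507) = -2028)
L = -348792 (L = 24 - 2028*172 = 24 - 348816 = -348792)
L - G = -348792 - 1*(-158689/1810953) = -348792 + 158689/1810953 = -631645760087/1810953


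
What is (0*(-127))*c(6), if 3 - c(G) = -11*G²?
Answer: 0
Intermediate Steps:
c(G) = 3 + 11*G² (c(G) = 3 - (-11)*G² = 3 + 11*G²)
(0*(-127))*c(6) = (0*(-127))*(3 + 11*6²) = 0*(3 + 11*36) = 0*(3 + 396) = 0*399 = 0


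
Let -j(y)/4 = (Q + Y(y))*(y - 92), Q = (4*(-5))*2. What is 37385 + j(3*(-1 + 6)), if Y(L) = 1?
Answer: 25373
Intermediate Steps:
Q = -40 (Q = -20*2 = -40)
j(y) = -14352 + 156*y (j(y) = -4*(-40 + 1)*(y - 92) = -(-156)*(-92 + y) = -4*(3588 - 39*y) = -14352 + 156*y)
37385 + j(3*(-1 + 6)) = 37385 + (-14352 + 156*(3*(-1 + 6))) = 37385 + (-14352 + 156*(3*5)) = 37385 + (-14352 + 156*15) = 37385 + (-14352 + 2340) = 37385 - 12012 = 25373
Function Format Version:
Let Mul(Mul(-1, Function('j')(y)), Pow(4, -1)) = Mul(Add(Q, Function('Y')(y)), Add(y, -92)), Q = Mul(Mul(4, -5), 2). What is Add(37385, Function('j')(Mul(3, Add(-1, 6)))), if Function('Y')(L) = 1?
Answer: 25373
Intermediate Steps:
Q = -40 (Q = Mul(-20, 2) = -40)
Function('j')(y) = Add(-14352, Mul(156, y)) (Function('j')(y) = Mul(-4, Mul(Add(-40, 1), Add(y, -92))) = Mul(-4, Mul(-39, Add(-92, y))) = Mul(-4, Add(3588, Mul(-39, y))) = Add(-14352, Mul(156, y)))
Add(37385, Function('j')(Mul(3, Add(-1, 6)))) = Add(37385, Add(-14352, Mul(156, Mul(3, Add(-1, 6))))) = Add(37385, Add(-14352, Mul(156, Mul(3, 5)))) = Add(37385, Add(-14352, Mul(156, 15))) = Add(37385, Add(-14352, 2340)) = Add(37385, -12012) = 25373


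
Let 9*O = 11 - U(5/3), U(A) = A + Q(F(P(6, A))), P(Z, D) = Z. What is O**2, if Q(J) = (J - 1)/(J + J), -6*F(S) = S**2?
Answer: 1225/1296 ≈ 0.94522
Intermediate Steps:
F(S) = -S**2/6
Q(J) = (-1 + J)/(2*J) (Q(J) = (-1 + J)/((2*J)) = (-1 + J)*(1/(2*J)) = (-1 + J)/(2*J))
U(A) = 7/12 + A (U(A) = A + (-1 - 1/6*6**2)/(2*((-1/6*6**2))) = A + (-1 - 1/6*36)/(2*((-1/6*36))) = A + (1/2)*(-1 - 6)/(-6) = A + (1/2)*(-1/6)*(-7) = A + 7/12 = 7/12 + A)
O = 35/36 (O = (11 - (7/12 + 5/3))/9 = (11 - 1*9/4)/9 = (11 - 9/4)/9 = (1/9)*(35/4) = 35/36 ≈ 0.97222)
O**2 = (35/36)**2 = 1225/1296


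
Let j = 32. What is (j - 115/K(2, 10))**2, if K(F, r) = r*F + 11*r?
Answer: 654481/676 ≈ 968.17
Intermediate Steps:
K(F, r) = 11*r + F*r (K(F, r) = F*r + 11*r = 11*r + F*r)
(j - 115/K(2, 10))**2 = (32 - 115*1/(10*(11 + 2)))**2 = (32 - 115/(10*13))**2 = (32 - 115/130)**2 = (32 - 115*1/130)**2 = (32 - 23/26)**2 = (809/26)**2 = 654481/676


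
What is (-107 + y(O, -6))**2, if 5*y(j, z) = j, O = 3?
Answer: 283024/25 ≈ 11321.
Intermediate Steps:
y(j, z) = j/5
(-107 + y(O, -6))**2 = (-107 + (1/5)*3)**2 = (-107 + 3/5)**2 = (-532/5)**2 = 283024/25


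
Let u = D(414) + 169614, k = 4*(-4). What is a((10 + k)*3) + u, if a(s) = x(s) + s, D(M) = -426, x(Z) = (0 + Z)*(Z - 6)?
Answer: 169602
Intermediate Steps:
x(Z) = Z*(-6 + Z)
k = -16
a(s) = s + s*(-6 + s) (a(s) = s*(-6 + s) + s = s + s*(-6 + s))
u = 169188 (u = -426 + 169614 = 169188)
a((10 + k)*3) + u = ((10 - 16)*3)*(-5 + (10 - 16)*3) + 169188 = (-6*3)*(-5 - 6*3) + 169188 = -18*(-5 - 18) + 169188 = -18*(-23) + 169188 = 414 + 169188 = 169602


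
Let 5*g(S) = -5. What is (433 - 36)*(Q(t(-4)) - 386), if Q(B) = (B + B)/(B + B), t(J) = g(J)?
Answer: -152845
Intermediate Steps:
g(S) = -1 (g(S) = (⅕)*(-5) = -1)
t(J) = -1
Q(B) = 1 (Q(B) = (2*B)/((2*B)) = (2*B)*(1/(2*B)) = 1)
(433 - 36)*(Q(t(-4)) - 386) = (433 - 36)*(1 - 386) = 397*(-385) = -152845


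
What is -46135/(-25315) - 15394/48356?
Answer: 184120495/122413214 ≈ 1.5041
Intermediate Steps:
-46135/(-25315) - 15394/48356 = -46135*(-1/25315) - 15394*1/48356 = 9227/5063 - 7697/24178 = 184120495/122413214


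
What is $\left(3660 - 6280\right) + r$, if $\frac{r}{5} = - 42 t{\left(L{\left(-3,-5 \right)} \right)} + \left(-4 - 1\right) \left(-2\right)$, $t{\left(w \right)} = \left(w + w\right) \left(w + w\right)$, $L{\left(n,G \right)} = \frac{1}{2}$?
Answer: $-2780$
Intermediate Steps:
$L{\left(n,G \right)} = \frac{1}{2}$
$t{\left(w \right)} = 4 w^{2}$ ($t{\left(w \right)} = 2 w 2 w = 4 w^{2}$)
$r = -160$ ($r = 5 \left(- 42 \cdot \frac{4}{4} + \left(-4 - 1\right) \left(-2\right)\right) = 5 \left(- 42 \cdot 4 \cdot \frac{1}{4} - -10\right) = 5 \left(\left(-42\right) 1 + 10\right) = 5 \left(-42 + 10\right) = 5 \left(-32\right) = -160$)
$\left(3660 - 6280\right) + r = \left(3660 - 6280\right) - 160 = -2620 - 160 = -2780$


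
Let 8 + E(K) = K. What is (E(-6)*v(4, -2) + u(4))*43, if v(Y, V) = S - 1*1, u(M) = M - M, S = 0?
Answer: 602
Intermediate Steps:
E(K) = -8 + K
u(M) = 0
v(Y, V) = -1 (v(Y, V) = 0 - 1*1 = 0 - 1 = -1)
(E(-6)*v(4, -2) + u(4))*43 = ((-8 - 6)*(-1) + 0)*43 = (-14*(-1) + 0)*43 = (14 + 0)*43 = 14*43 = 602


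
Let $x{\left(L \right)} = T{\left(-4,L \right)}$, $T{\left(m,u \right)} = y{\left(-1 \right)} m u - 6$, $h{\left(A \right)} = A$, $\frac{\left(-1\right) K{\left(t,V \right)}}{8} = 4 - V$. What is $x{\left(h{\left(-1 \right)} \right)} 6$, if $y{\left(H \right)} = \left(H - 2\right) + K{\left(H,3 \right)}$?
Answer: $-300$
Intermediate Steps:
$K{\left(t,V \right)} = -32 + 8 V$ ($K{\left(t,V \right)} = - 8 \left(4 - V\right) = -32 + 8 V$)
$y{\left(H \right)} = -10 + H$ ($y{\left(H \right)} = \left(H - 2\right) + \left(-32 + 8 \cdot 3\right) = \left(-2 + H\right) + \left(-32 + 24\right) = \left(-2 + H\right) - 8 = -10 + H$)
$T{\left(m,u \right)} = -6 - 11 m u$ ($T{\left(m,u \right)} = \left(-10 - 1\right) m u - 6 = - 11 m u - 6 = -6 - 11 m u$)
$x{\left(L \right)} = -6 + 44 L$ ($x{\left(L \right)} = -6 - - 44 L = -6 + 44 L$)
$x{\left(h{\left(-1 \right)} \right)} 6 = \left(-6 + 44 \left(-1\right)\right) 6 = \left(-6 - 44\right) 6 = \left(-50\right) 6 = -300$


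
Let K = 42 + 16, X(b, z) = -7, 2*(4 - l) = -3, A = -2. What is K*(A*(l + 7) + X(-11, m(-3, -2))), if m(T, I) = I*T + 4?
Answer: -1856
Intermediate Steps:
l = 11/2 (l = 4 - ½*(-3) = 4 + 3/2 = 11/2 ≈ 5.5000)
m(T, I) = 4 + I*T
K = 58
K*(A*(l + 7) + X(-11, m(-3, -2))) = 58*(-2*(11/2 + 7) - 7) = 58*(-2*25/2 - 7) = 58*(-25 - 7) = 58*(-32) = -1856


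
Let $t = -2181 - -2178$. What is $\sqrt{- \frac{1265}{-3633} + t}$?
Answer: $\frac{i \sqrt{35000322}}{3633} \approx 1.6284 i$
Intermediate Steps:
$t = -3$ ($t = -2181 + 2178 = -3$)
$\sqrt{- \frac{1265}{-3633} + t} = \sqrt{- \frac{1265}{-3633} - 3} = \sqrt{\left(-1265\right) \left(- \frac{1}{3633}\right) - 3} = \sqrt{\frac{1265}{3633} - 3} = \sqrt{- \frac{9634}{3633}} = \frac{i \sqrt{35000322}}{3633}$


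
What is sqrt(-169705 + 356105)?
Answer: 20*sqrt(466) ≈ 431.74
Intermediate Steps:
sqrt(-169705 + 356105) = sqrt(186400) = 20*sqrt(466)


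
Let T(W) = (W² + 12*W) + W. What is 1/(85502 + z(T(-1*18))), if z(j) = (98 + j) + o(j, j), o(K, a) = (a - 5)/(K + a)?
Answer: 36/3084857 ≈ 1.1670e-5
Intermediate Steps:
o(K, a) = (-5 + a)/(K + a)
T(W) = W² + 13*W
z(j) = 98 + j + (-5 + j)/(2*j) (z(j) = (98 + j) + (-5 + j)/(j + j) = (98 + j) + (-5 + j)/((2*j)) = (98 + j) + (1/(2*j))*(-5 + j) = (98 + j) + (-5 + j)/(2*j) = 98 + j + (-5 + j)/(2*j))
1/(85502 + z(T(-1*18))) = 1/(85502 + (197/2 + (-1*18)*(13 - 1*18) - 5*(-1/(18*(13 - 1*18)))/2)) = 1/(85502 + (197/2 - 18*(13 - 18) - 5*(-1/(18*(13 - 18)))/2)) = 1/(85502 + (197/2 - 18*(-5) - 5/(2*((-18*(-5)))))) = 1/(85502 + (197/2 + 90 - 5/2/90)) = 1/(85502 + (197/2 + 90 - 5/2*1/90)) = 1/(85502 + (197/2 + 90 - 1/36)) = 1/(85502 + 6785/36) = 1/(3084857/36) = 36/3084857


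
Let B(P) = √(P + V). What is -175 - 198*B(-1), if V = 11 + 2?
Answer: -175 - 396*√3 ≈ -860.89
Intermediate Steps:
V = 13
B(P) = √(13 + P) (B(P) = √(P + 13) = √(13 + P))
-175 - 198*B(-1) = -175 - 198*√(13 - 1) = -175 - 396*√3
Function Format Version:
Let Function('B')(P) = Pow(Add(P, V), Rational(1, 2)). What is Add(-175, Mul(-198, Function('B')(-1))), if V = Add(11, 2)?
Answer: Add(-175, Mul(-396, Pow(3, Rational(1, 2)))) ≈ -860.89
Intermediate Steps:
V = 13
Function('B')(P) = Pow(Add(13, P), Rational(1, 2)) (Function('B')(P) = Pow(Add(P, 13), Rational(1, 2)) = Pow(Add(13, P), Rational(1, 2)))
Add(-175, Mul(-198, Function('B')(-1))) = Add(-175, Mul(-198, Pow(Add(13, -1), Rational(1, 2)))) = Add(-175, Mul(-198, Pow(12, Rational(1, 2)))) = Add(-175, Mul(-198, Mul(2, Pow(3, Rational(1, 2))))) = Add(-175, Mul(-396, Pow(3, Rational(1, 2))))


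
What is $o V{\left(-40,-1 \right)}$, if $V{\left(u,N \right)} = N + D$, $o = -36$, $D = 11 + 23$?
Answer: $-1188$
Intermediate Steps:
$D = 34$
$V{\left(u,N \right)} = 34 + N$ ($V{\left(u,N \right)} = N + 34 = 34 + N$)
$o V{\left(-40,-1 \right)} = - 36 \left(34 - 1\right) = \left(-36\right) 33 = -1188$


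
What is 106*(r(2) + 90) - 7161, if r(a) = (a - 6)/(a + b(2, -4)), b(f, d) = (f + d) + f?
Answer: 2167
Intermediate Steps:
b(f, d) = d + 2*f (b(f, d) = (d + f) + f = d + 2*f)
r(a) = (-6 + a)/a (r(a) = (a - 6)/(a + (-4 + 2*2)) = (-6 + a)/(a + (-4 + 4)) = (-6 + a)/(a + 0) = (-6 + a)/a)
106*(r(2) + 90) - 7161 = 106*((-6 + 2)/2 + 90) - 7161 = 106*((1/2)*(-4) + 90) - 7161 = 106*(-2 + 90) - 7161 = 106*88 - 7161 = 9328 - 7161 = 2167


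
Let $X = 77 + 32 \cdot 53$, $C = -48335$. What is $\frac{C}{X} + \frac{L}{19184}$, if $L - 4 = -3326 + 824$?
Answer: $- \frac{465843797}{17006616} \approx -27.392$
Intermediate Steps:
$X = 1773$ ($X = 77 + 1696 = 1773$)
$L = -2498$ ($L = 4 + \left(-3326 + 824\right) = 4 - 2502 = -2498$)
$\frac{C}{X} + \frac{L}{19184} = - \frac{48335}{1773} - \frac{2498}{19184} = \left(-48335\right) \frac{1}{1773} - \frac{1249}{9592} = - \frac{48335}{1773} - \frac{1249}{9592} = - \frac{465843797}{17006616}$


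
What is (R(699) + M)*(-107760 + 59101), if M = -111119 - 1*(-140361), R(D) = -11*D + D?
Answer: -1082760068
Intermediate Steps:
R(D) = -10*D
M = 29242 (M = -111119 + 140361 = 29242)
(R(699) + M)*(-107760 + 59101) = (-10*699 + 29242)*(-107760 + 59101) = (-6990 + 29242)*(-48659) = 22252*(-48659) = -1082760068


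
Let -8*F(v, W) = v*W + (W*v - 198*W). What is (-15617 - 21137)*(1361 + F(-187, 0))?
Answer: -50022194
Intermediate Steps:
F(v, W) = 99*W/4 - W*v/4 (F(v, W) = -(v*W + (W*v - 198*W))/8 = -(W*v + (-198*W + W*v))/8 = -(-198*W + 2*W*v)/8 = 99*W/4 - W*v/4)
(-15617 - 21137)*(1361 + F(-187, 0)) = (-15617 - 21137)*(1361 + (¼)*0*(99 - 1*(-187))) = -36754*(1361 + (¼)*0*(99 + 187)) = -36754*(1361 + (¼)*0*286) = -36754*(1361 + 0) = -36754*1361 = -50022194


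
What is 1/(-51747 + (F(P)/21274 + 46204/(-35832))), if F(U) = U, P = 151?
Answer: -47643123/2465449781710 ≈ -1.9324e-5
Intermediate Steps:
1/(-51747 + (F(P)/21274 + 46204/(-35832))) = 1/(-51747 + (151/21274 + 46204/(-35832))) = 1/(-51747 + (151*(1/21274) + 46204*(-1/35832))) = 1/(-51747 + (151/21274 - 11551/8958)) = 1/(-51747 - 61095829/47643123) = 1/(-2465449781710/47643123) = -47643123/2465449781710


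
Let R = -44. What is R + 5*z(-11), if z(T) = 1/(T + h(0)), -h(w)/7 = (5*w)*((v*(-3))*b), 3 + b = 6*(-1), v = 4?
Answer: -489/11 ≈ -44.455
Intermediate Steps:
b = -9 (b = -3 + 6*(-1) = -3 - 6 = -9)
h(w) = -3780*w (h(w) = -7*5*w*(4*(-3))*(-9) = -7*5*w*(-12*(-9)) = -7*5*w*108 = -3780*w)
z(T) = 1/T (z(T) = 1/(T - 3780*0) = 1/(T + 0) = 1/T)
R + 5*z(-11) = -44 + 5/(-11) = -44 + 5*(-1/11) = -44 - 5/11 = -489/11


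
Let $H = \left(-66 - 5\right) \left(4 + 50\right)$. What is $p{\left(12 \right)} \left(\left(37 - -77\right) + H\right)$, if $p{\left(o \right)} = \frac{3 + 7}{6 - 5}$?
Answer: $-37200$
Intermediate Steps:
$p{\left(o \right)} = 10$ ($p{\left(o \right)} = \frac{10}{1} = 10 \cdot 1 = 10$)
$H = -3834$ ($H = \left(-71\right) 54 = -3834$)
$p{\left(12 \right)} \left(\left(37 - -77\right) + H\right) = 10 \left(\left(37 - -77\right) - 3834\right) = 10 \left(\left(37 + 77\right) - 3834\right) = 10 \left(114 - 3834\right) = 10 \left(-3720\right) = -37200$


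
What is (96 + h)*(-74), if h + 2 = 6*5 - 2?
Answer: -9028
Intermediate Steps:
h = 26 (h = -2 + (6*5 - 2) = -2 + (30 - 2) = -2 + 28 = 26)
(96 + h)*(-74) = (96 + 26)*(-74) = 122*(-74) = -9028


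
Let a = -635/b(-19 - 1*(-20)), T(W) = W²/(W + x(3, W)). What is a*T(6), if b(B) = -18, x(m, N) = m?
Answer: 1270/9 ≈ 141.11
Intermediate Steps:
T(W) = W²/(3 + W) (T(W) = W²/(W + 3) = W²/(3 + W))
a = 635/18 (a = -635/(-18) = -635*(-1/18) = 635/18 ≈ 35.278)
a*T(6) = 635*(6²/(3 + 6))/18 = 635*(36/9)/18 = 635*(36*(⅑))/18 = (635/18)*4 = 1270/9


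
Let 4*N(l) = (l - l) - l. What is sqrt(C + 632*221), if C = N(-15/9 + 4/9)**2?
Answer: sqrt(181015033)/36 ≈ 373.73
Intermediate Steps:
N(l) = -l/4 (N(l) = ((l - l) - l)/4 = (0 - l)/4 = (-l)/4 = -l/4)
C = 121/1296 (C = (-(-15/9 + 4/9)/4)**2 = (-(-15*1/9 + 4*(1/9))/4)**2 = (-(-5/3 + 4/9)/4)**2 = (-1/4*(-11/9))**2 = (11/36)**2 = 121/1296 ≈ 0.093364)
sqrt(C + 632*221) = sqrt(121/1296 + 632*221) = sqrt(121/1296 + 139672) = sqrt(181015033/1296) = sqrt(181015033)/36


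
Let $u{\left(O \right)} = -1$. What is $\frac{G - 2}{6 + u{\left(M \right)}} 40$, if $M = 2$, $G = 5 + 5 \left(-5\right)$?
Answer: $-176$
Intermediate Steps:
$G = -20$ ($G = 5 - 25 = -20$)
$\frac{G - 2}{6 + u{\left(M \right)}} 40 = \frac{-20 - 2}{6 - 1} \cdot 40 = - \frac{22}{5} \cdot 40 = \left(-22\right) \frac{1}{5} \cdot 40 = \left(- \frac{22}{5}\right) 40 = -176$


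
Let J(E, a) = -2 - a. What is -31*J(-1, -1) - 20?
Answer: 11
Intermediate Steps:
-31*J(-1, -1) - 20 = -31*(-2 - 1*(-1)) - 20 = -31*(-2 + 1) - 20 = -31*(-1) - 20 = 31 - 20 = 11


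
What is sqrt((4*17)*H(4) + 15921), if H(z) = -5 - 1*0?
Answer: sqrt(15581) ≈ 124.82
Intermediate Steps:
H(z) = -5 (H(z) = -5 + 0 = -5)
sqrt((4*17)*H(4) + 15921) = sqrt((4*17)*(-5) + 15921) = sqrt(68*(-5) + 15921) = sqrt(-340 + 15921) = sqrt(15581)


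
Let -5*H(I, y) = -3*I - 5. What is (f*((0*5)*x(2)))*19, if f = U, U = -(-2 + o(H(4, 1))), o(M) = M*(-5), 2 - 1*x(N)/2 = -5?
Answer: 0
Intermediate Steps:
x(N) = 14 (x(N) = 4 - 2*(-5) = 4 + 10 = 14)
H(I, y) = 1 + 3*I/5 (H(I, y) = -(-3*I - 5)/5 = -(-5 - 3*I)/5 = 1 + 3*I/5)
o(M) = -5*M
U = 19 (U = -(-2 - 5*(1 + (⅗)*4)) = -(-2 - 5*(1 + 12/5)) = -(-2 - 5*17/5) = -(-2 - 17) = -1*(-19) = 19)
f = 19
(f*((0*5)*x(2)))*19 = (19*((0*5)*14))*19 = (19*(0*14))*19 = (19*0)*19 = 0*19 = 0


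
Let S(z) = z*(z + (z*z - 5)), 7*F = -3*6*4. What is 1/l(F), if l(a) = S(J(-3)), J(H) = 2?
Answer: ½ ≈ 0.50000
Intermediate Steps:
F = -72/7 (F = (-3*6*4)/7 = (-18*4)/7 = (⅐)*(-72) = -72/7 ≈ -10.286)
S(z) = z*(-5 + z + z²) (S(z) = z*(z + (z² - 5)) = z*(z + (-5 + z²)) = z*(-5 + z + z²))
l(a) = 2 (l(a) = 2*(-5 + 2 + 2²) = 2*(-5 + 2 + 4) = 2*1 = 2)
1/l(F) = 1/2 = ½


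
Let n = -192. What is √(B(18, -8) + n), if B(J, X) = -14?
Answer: I*√206 ≈ 14.353*I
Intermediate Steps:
√(B(18, -8) + n) = √(-14 - 192) = √(-206) = I*√206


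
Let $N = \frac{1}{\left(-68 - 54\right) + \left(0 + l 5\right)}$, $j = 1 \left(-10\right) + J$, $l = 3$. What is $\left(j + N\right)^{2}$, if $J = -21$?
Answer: $\frac{11009124}{11449} \approx 961.58$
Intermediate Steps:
$j = -31$ ($j = 1 \left(-10\right) - 21 = -10 - 21 = -31$)
$N = - \frac{1}{107}$ ($N = \frac{1}{\left(-68 - 54\right) + \left(0 + 3 \cdot 5\right)} = \frac{1}{-122 + \left(0 + 15\right)} = \frac{1}{-122 + 15} = \frac{1}{-107} = - \frac{1}{107} \approx -0.0093458$)
$\left(j + N\right)^{2} = \left(-31 - \frac{1}{107}\right)^{2} = \left(- \frac{3318}{107}\right)^{2} = \frac{11009124}{11449}$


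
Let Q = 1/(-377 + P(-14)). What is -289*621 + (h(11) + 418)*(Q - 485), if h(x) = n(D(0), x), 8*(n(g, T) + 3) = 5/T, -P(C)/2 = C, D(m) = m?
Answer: -5847146289/15356 ≈ -3.8077e+5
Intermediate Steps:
P(C) = -2*C
n(g, T) = -3 + 5/(8*T) (n(g, T) = -3 + (5/T)/8 = -3 + 5/(8*T))
h(x) = -3 + 5/(8*x)
Q = -1/349 (Q = 1/(-377 - 2*(-14)) = 1/(-377 + 28) = 1/(-349) = -1/349 ≈ -0.0028653)
-289*621 + (h(11) + 418)*(Q - 485) = -289*621 + ((-3 + (5/8)/11) + 418)*(-1/349 - 485) = -179469 + ((-3 + (5/8)*(1/11)) + 418)*(-169266/349) = -179469 + ((-3 + 5/88) + 418)*(-169266/349) = -179469 + (-259/88 + 418)*(-169266/349) = -179469 + (36525/88)*(-169266/349) = -179469 - 3091220325/15356 = -5847146289/15356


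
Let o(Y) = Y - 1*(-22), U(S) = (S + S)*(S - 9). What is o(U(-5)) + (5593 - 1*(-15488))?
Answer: 21243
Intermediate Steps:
U(S) = 2*S*(-9 + S) (U(S) = (2*S)*(-9 + S) = 2*S*(-9 + S))
o(Y) = 22 + Y (o(Y) = Y + 22 = 22 + Y)
o(U(-5)) + (5593 - 1*(-15488)) = (22 + 2*(-5)*(-9 - 5)) + (5593 - 1*(-15488)) = (22 + 2*(-5)*(-14)) + (5593 + 15488) = (22 + 140) + 21081 = 162 + 21081 = 21243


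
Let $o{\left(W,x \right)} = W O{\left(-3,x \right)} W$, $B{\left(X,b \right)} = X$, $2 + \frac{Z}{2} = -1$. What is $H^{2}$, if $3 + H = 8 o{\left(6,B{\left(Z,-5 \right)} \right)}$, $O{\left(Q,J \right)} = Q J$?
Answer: $26842761$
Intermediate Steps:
$Z = -6$ ($Z = -4 + 2 \left(-1\right) = -4 - 2 = -6$)
$O{\left(Q,J \right)} = J Q$
$o{\left(W,x \right)} = - 3 x W^{2}$ ($o{\left(W,x \right)} = W x \left(-3\right) W = W \left(- 3 x\right) W = - 3 W x W = - 3 x W^{2}$)
$H = 5181$ ($H = -3 + 8 \left(\left(-3\right) \left(-6\right) 6^{2}\right) = -3 + 8 \left(\left(-3\right) \left(-6\right) 36\right) = -3 + 8 \cdot 648 = -3 + 5184 = 5181$)
$H^{2} = 5181^{2} = 26842761$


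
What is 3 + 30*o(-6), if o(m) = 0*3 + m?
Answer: -177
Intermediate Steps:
o(m) = m (o(m) = 0 + m = m)
3 + 30*o(-6) = 3 + 30*(-6) = 3 - 180 = -177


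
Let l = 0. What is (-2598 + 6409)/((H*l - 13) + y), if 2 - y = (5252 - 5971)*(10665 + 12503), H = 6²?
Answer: 3811/16657781 ≈ 0.00022878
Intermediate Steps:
H = 36
y = 16657794 (y = 2 - (5252 - 5971)*(10665 + 12503) = 2 - (-719)*23168 = 2 - 1*(-16657792) = 2 + 16657792 = 16657794)
(-2598 + 6409)/((H*l - 13) + y) = (-2598 + 6409)/((36*0 - 13) + 16657794) = 3811/((0 - 13) + 16657794) = 3811/(-13 + 16657794) = 3811/16657781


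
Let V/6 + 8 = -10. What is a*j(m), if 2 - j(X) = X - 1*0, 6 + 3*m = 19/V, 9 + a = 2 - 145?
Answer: -49970/81 ≈ -616.91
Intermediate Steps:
V = -108 (V = -48 + 6*(-10) = -48 - 60 = -108)
a = -152 (a = -9 + (2 - 145) = -9 - 143 = -152)
m = -667/324 (m = -2 + (19/(-108))/3 = -2 + (19*(-1/108))/3 = -2 + (⅓)*(-19/108) = -2 - 19/324 = -667/324 ≈ -2.0586)
j(X) = 2 - X (j(X) = 2 - (X - 1*0) = 2 - (X + 0) = 2 - X)
a*j(m) = -152*(2 - 1*(-667/324)) = -152*(2 + 667/324) = -152*1315/324 = -49970/81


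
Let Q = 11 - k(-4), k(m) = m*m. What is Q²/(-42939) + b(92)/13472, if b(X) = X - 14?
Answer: 1506221/289237104 ≈ 0.0052076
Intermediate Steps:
k(m) = m²
Q = -5 (Q = 11 - 1*(-4)² = 11 - 1*16 = 11 - 16 = -5)
b(X) = -14 + X
Q²/(-42939) + b(92)/13472 = (-5)²/(-42939) + (-14 + 92)/13472 = 25*(-1/42939) + 78*(1/13472) = -25/42939 + 39/6736 = 1506221/289237104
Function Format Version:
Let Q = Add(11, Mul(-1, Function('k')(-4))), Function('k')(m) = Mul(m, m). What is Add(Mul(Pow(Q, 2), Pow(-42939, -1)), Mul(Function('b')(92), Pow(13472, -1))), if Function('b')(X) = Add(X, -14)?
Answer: Rational(1506221, 289237104) ≈ 0.0052076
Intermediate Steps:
Function('k')(m) = Pow(m, 2)
Q = -5 (Q = Add(11, Mul(-1, Pow(-4, 2))) = Add(11, Mul(-1, 16)) = Add(11, -16) = -5)
Function('b')(X) = Add(-14, X)
Add(Mul(Pow(Q, 2), Pow(-42939, -1)), Mul(Function('b')(92), Pow(13472, -1))) = Add(Mul(Pow(-5, 2), Pow(-42939, -1)), Mul(Add(-14, 92), Pow(13472, -1))) = Add(Mul(25, Rational(-1, 42939)), Mul(78, Rational(1, 13472))) = Add(Rational(-25, 42939), Rational(39, 6736)) = Rational(1506221, 289237104)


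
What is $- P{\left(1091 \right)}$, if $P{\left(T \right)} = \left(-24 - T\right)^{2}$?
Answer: $-1243225$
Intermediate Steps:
$- P{\left(1091 \right)} = - \left(24 + 1091\right)^{2} = - 1115^{2} = \left(-1\right) 1243225 = -1243225$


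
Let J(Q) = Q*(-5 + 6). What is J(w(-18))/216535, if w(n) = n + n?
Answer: -36/216535 ≈ -0.00016625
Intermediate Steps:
w(n) = 2*n
J(Q) = Q (J(Q) = Q*1 = Q)
J(w(-18))/216535 = (2*(-18))/216535 = -36*1/216535 = -36/216535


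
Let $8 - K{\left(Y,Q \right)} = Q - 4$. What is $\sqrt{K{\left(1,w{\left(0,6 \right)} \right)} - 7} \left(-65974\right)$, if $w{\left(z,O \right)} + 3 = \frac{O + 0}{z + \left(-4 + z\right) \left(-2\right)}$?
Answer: $- 32987 \sqrt{29} \approx -1.7764 \cdot 10^{5}$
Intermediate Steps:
$w{\left(z,O \right)} = -3 + \frac{O}{8 - z}$ ($w{\left(z,O \right)} = -3 + \frac{O + 0}{z + \left(-4 + z\right) \left(-2\right)} = -3 + \frac{O}{z - \left(-8 + 2 z\right)} = -3 + \frac{O}{8 - z}$)
$K{\left(Y,Q \right)} = 12 - Q$ ($K{\left(Y,Q \right)} = 8 - \left(Q - 4\right) = 8 - \left(-4 + Q\right) = 12 - Q$)
$\sqrt{K{\left(1,w{\left(0,6 \right)} \right)} - 7} \left(-65974\right) = \sqrt{\left(12 - \frac{24 - 6 - 0}{-8 + 0}\right) - 7} \left(-65974\right) = \sqrt{\left(12 - \frac{24 - 6 + 0}{-8}\right) - 7} \left(-65974\right) = \sqrt{\left(12 - \left(- \frac{1}{8}\right) 18\right) - 7} \left(-65974\right) = \sqrt{\left(12 - - \frac{9}{4}\right) - 7} \left(-65974\right) = \sqrt{\left(12 + \frac{9}{4}\right) - 7} \left(-65974\right) = \sqrt{\frac{57}{4} - 7} \left(-65974\right) = \sqrt{\frac{29}{4}} \left(-65974\right) = \frac{\sqrt{29}}{2} \left(-65974\right) = - 32987 \sqrt{29}$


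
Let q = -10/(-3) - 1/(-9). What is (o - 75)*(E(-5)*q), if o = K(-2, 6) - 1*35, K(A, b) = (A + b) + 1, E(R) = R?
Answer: 5425/3 ≈ 1808.3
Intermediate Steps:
K(A, b) = 1 + A + b
q = 31/9 (q = -10*(-⅓) - 1*(-⅑) = 10/3 + ⅑ = 31/9 ≈ 3.4444)
o = -30 (o = (1 - 2 + 6) - 1*35 = 5 - 35 = -30)
(o - 75)*(E(-5)*q) = (-30 - 75)*(-5*31/9) = -105*(-155/9) = 5425/3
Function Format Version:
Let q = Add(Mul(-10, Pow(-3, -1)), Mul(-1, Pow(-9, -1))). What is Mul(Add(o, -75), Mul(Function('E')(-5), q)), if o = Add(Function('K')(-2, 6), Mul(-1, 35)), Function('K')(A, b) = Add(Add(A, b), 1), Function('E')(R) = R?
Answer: Rational(5425, 3) ≈ 1808.3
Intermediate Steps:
Function('K')(A, b) = Add(1, A, b)
q = Rational(31, 9) (q = Add(Mul(-10, Rational(-1, 3)), Mul(-1, Rational(-1, 9))) = Add(Rational(10, 3), Rational(1, 9)) = Rational(31, 9) ≈ 3.4444)
o = -30 (o = Add(Add(1, -2, 6), Mul(-1, 35)) = Add(5, -35) = -30)
Mul(Add(o, -75), Mul(Function('E')(-5), q)) = Mul(Add(-30, -75), Mul(-5, Rational(31, 9))) = Mul(-105, Rational(-155, 9)) = Rational(5425, 3)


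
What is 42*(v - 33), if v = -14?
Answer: -1974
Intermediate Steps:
42*(v - 33) = 42*(-14 - 33) = 42*(-47) = -1974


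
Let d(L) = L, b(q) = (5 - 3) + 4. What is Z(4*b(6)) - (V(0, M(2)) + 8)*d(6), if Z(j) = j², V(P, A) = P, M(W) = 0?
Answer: 528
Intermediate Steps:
b(q) = 6 (b(q) = 2 + 4 = 6)
Z(4*b(6)) - (V(0, M(2)) + 8)*d(6) = (4*6)² - (0 + 8)*6 = 24² - 8*6 = 576 - 1*48 = 576 - 48 = 528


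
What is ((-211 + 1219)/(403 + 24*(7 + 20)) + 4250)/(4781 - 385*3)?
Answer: 2233879/1905463 ≈ 1.1724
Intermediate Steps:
((-211 + 1219)/(403 + 24*(7 + 20)) + 4250)/(4781 - 385*3) = (1008/(403 + 24*27) + 4250)/(4781 - 1155) = (1008/(403 + 648) + 4250)/3626 = (1008/1051 + 4250)*(1/3626) = (4467758/1051)*(1/3626) = 2233879/1905463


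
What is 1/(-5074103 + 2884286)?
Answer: -1/2189817 ≈ -4.5666e-7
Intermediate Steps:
1/(-5074103 + 2884286) = 1/(-2189817) = -1/2189817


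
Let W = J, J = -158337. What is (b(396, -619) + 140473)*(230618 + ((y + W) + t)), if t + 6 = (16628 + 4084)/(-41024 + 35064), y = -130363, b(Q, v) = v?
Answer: -6052622250246/745 ≈ -8.1243e+9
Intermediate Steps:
t = -7059/745 (t = -6 + (16628 + 4084)/(-41024 + 35064) = -6 + 20712/(-5960) = -6 + 20712*(-1/5960) = -6 - 2589/745 = -7059/745 ≈ -9.4752)
W = -158337
(b(396, -619) + 140473)*(230618 + ((y + W) + t)) = (-619 + 140473)*(230618 + ((-130363 - 158337) - 7059/745)) = 139854*(230618 + (-288700 - 7059/745)) = 139854*(230618 - 215088559/745) = 139854*(-43278149/745) = -6052622250246/745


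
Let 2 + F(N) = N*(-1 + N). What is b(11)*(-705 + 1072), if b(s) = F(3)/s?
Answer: 1468/11 ≈ 133.45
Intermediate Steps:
F(N) = -2 + N*(-1 + N)
b(s) = 4/s (b(s) = (-2 + 3² - 1*3)/s = (-2 + 9 - 3)/s = 4/s)
b(11)*(-705 + 1072) = (4/11)*(-705 + 1072) = (4*(1/11))*367 = (4/11)*367 = 1468/11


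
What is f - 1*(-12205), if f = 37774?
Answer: 49979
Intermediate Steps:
f - 1*(-12205) = 37774 - 1*(-12205) = 37774 + 12205 = 49979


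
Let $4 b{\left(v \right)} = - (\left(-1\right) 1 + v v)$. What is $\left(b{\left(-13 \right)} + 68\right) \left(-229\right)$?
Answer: $-5954$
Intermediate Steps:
$b{\left(v \right)} = \frac{1}{4} - \frac{v^{2}}{4}$ ($b{\left(v \right)} = \frac{\left(-1\right) \left(\left(-1\right) 1 + v v\right)}{4} = \frac{\left(-1\right) \left(-1 + v^{2}\right)}{4} = \frac{1 - v^{2}}{4} = \frac{1}{4} - \frac{v^{2}}{4}$)
$\left(b{\left(-13 \right)} + 68\right) \left(-229\right) = \left(\left(\frac{1}{4} - \frac{\left(-13\right)^{2}}{4}\right) + 68\right) \left(-229\right) = \left(\left(\frac{1}{4} - \frac{169}{4}\right) + 68\right) \left(-229\right) = \left(-42 + 68\right) \left(-229\right) = 26 \left(-229\right) = -5954$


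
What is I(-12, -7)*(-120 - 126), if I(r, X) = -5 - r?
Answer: -1722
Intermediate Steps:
I(-12, -7)*(-120 - 126) = (-5 - 1*(-12))*(-120 - 126) = (-5 + 12)*(-246) = 7*(-246) = -1722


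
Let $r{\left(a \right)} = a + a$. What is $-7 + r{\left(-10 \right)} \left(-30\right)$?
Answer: $593$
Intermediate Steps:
$r{\left(a \right)} = 2 a$
$-7 + r{\left(-10 \right)} \left(-30\right) = -7 + 2 \left(-10\right) \left(-30\right) = -7 - -600 = -7 + 600 = 593$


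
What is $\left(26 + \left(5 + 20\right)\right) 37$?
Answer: $1887$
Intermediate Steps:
$\left(26 + \left(5 + 20\right)\right) 37 = \left(26 + 25\right) 37 = 51 \cdot 37 = 1887$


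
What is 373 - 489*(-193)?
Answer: 94750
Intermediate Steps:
373 - 489*(-193) = 373 + 94377 = 94750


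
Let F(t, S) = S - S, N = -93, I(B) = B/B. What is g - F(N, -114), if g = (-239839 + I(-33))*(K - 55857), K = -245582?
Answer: 72296526882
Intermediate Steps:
I(B) = 1
F(t, S) = 0
g = 72296526882 (g = (-239839 + 1)*(-245582 - 55857) = -239838*(-301439) = 72296526882)
g - F(N, -114) = 72296526882 - 1*0 = 72296526882 + 0 = 72296526882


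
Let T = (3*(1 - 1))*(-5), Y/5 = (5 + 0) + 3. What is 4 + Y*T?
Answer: 4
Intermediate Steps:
Y = 40 (Y = 5*((5 + 0) + 3) = 5*(5 + 3) = 5*8 = 40)
T = 0 (T = (3*0)*(-5) = 0*(-5) = 0)
4 + Y*T = 4 + 40*0 = 4 + 0 = 4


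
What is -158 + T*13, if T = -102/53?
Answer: -9700/53 ≈ -183.02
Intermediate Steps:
T = -102/53 (T = -102*1/53 = -102/53 ≈ -1.9245)
-158 + T*13 = -158 - 102/53*13 = -158 - 1326/53 = -9700/53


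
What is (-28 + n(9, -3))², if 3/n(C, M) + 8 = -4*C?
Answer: 1525225/1936 ≈ 787.82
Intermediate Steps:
n(C, M) = 3/(-8 - 4*C)
(-28 + n(9, -3))² = (-28 - 3/(8 + 4*9))² = (-28 - 3/(8 + 36))² = (-28 - 3/44)² = (-1235/44)² = 1525225/1936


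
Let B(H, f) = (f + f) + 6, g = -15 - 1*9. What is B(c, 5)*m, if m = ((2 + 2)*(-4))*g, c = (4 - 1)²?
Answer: 6144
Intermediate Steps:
g = -24 (g = -15 - 9 = -24)
c = 9 (c = 3² = 9)
B(H, f) = 6 + 2*f (B(H, f) = 2*f + 6 = 6 + 2*f)
m = 384 (m = ((2 + 2)*(-4))*(-24) = (4*(-4))*(-24) = -16*(-24) = 384)
B(c, 5)*m = (6 + 2*5)*384 = (6 + 10)*384 = 16*384 = 6144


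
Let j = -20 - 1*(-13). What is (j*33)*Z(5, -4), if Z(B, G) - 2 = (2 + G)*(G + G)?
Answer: -4158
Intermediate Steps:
Z(B, G) = 2 + 2*G*(2 + G) (Z(B, G) = 2 + (2 + G)*(G + G) = 2 + (2 + G)*(2*G) = 2 + 2*G*(2 + G))
j = -7 (j = -20 + 13 = -7)
(j*33)*Z(5, -4) = (-7*33)*(2 + 2*(-4)**2 + 4*(-4)) = -231*(2 + 2*16 - 16) = -231*(2 + 32 - 16) = -231*18 = -4158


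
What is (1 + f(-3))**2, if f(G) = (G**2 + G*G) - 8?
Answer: 121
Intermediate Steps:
f(G) = -8 + 2*G**2 (f(G) = (G**2 + G**2) - 8 = 2*G**2 - 8 = -8 + 2*G**2)
(1 + f(-3))**2 = (1 + (-8 + 2*(-3)**2))**2 = (1 + (-8 + 2*9))**2 = (1 + (-8 + 18))**2 = (1 + 10)**2 = 11**2 = 121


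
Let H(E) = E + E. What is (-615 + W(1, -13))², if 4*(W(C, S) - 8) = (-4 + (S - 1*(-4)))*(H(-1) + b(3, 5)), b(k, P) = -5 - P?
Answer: 322624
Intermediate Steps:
H(E) = 2*E
W(C, S) = 8 - 3*S (W(C, S) = 8 + ((-4 + (S - 1*(-4)))*(2*(-1) + (-5 - 1*5)))/4 = 8 + ((-4 + (S + 4))*(-2 + (-5 - 5)))/4 = 8 + ((-4 + (4 + S))*(-2 - 10))/4 = 8 + (S*(-12))/4 = 8 + (-12*S)/4 = 8 - 3*S)
(-615 + W(1, -13))² = (-615 + (8 - 3*(-13)))² = (-615 + (8 + 39))² = (-615 + 47)² = (-568)² = 322624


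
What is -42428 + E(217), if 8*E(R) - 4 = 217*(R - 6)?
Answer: -293633/8 ≈ -36704.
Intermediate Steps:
E(R) = -649/4 + 217*R/8 (E(R) = 1/2 + (217*(R - 6))/8 = 1/2 + (217*(-6 + R))/8 = 1/2 + (-1302 + 217*R)/8 = 1/2 + (-651/4 + 217*R/8) = -649/4 + 217*R/8)
-42428 + E(217) = -42428 + (-649/4 + (217/8)*217) = -42428 + (-649/4 + 47089/8) = -42428 + 45791/8 = -293633/8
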